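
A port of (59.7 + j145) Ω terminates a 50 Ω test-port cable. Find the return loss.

Γ = (9.7 + j145)/(109.7 + j145), |Γ| = 0.799
RL = −20·log₁₀|Γ| = −20·log₁₀(0.799)

RL ≈ 1.95 dB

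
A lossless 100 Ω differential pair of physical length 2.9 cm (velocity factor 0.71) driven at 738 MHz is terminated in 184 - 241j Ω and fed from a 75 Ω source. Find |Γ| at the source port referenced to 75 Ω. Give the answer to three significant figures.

λ = v/f = 0.71·c / 738 MHz = 0.289 m
βl = 2π·l/λ = 2π × 0.1 = 36.2°
tan(βl) = 0.731
Z_in = Z_0·(Z_L + jZ_0·tanβl)/(Z_0 + jZ_L·tanβl) = 29.9 − j75.4 Ω
Γ_s = (Z_in − Z_s)/(Z_in + Z_s) = (-45.1 − j75.4)/(105 − j75.4), |Γ_s| = 0.68

|Γ| ≈ 0.68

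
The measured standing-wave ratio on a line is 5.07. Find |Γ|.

|Γ| = (S − 1)/(S + 1) = (5.07 − 1)/(5.07 + 1) = 4.07/6.07

|Γ| ≈ 0.671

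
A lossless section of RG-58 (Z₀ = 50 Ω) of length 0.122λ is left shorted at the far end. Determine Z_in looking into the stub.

βl = 2π × 0.122 = 43.9°
tan(βl) = 0.963
For a shorted stub, Z_in = jZ_0·tan(βl)

Z_in ≈ +j48.1 Ω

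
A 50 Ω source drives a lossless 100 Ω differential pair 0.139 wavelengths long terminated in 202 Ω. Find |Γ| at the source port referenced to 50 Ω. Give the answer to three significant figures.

βl = 2π × 0.139 = 50°
tan(βl) = 1.19
Z_in = Z_0·(Z_L + jZ_0·tanβl)/(Z_0 + jZ_L·tanβl) = 71.9 − j54 Ω
Γ_s = (Z_in − Z_s)/(Z_in + Z_s) = (21.9 − j54)/(122 − j54), |Γ_s| = 0.437

|Γ| ≈ 0.437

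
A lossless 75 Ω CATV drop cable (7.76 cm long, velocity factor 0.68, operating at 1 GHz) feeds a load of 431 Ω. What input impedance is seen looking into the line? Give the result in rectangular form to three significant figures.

Z_in ≈ 27.1 + j75.2 Ω

λ = v/f = 0.68·c / 1 GHz = 0.204 m
βl = 2π·l/λ = 2π × 0.38 = 137°
tan(βl) = tan(137°) = -0.934
Z_in = Z_0·(Z_L + jZ_0·tanβl)/(Z_0 + jZ_L·tanβl)
     = 75·(431 − j70.1)/(75 − j403)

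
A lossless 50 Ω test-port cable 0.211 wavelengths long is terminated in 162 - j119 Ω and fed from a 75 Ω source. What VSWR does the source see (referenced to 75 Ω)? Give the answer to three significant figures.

βl = 2π × 0.211 = 76°
tan(βl) = 4
Z_in = Z_0·(Z_L + jZ_0·tanβl)/(Z_0 + jZ_L·tanβl) = 9.88 − j4.48 Ω
Γ_s = (Z_in − Z_s)/(Z_in + Z_s) = (-65.1 − j4.48)/(84.9 − j4.48), |Γ_s| = 0.768
VSWR = (1 + |Γ_s|)/(1 − |Γ_s|)

VSWR ≈ 7.62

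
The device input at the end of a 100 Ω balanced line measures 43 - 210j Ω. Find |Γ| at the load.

|Γ| ≈ 0.856

Γ = (Z_L − Z_0)/(Z_L + Z_0) = (-57 − j210)/(143 − j210)
|Γ| = 218/254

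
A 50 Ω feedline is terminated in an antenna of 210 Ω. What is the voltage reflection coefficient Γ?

Γ = (Z_L − Z_0)/(Z_L + Z_0) = (210 − 50)/(210 + 50) = 160/260

Γ = 0.615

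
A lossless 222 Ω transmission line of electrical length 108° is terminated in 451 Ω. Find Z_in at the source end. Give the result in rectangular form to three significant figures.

Z_in ≈ 118 + j53.3 Ω

tan(βl) = tan(108°) = -3.08
Z_in = Z_0·(Z_L + jZ_0·tanβl)/(Z_0 + jZ_L·tanβl)
     = 222·(451 − j683)/(222 − j1390)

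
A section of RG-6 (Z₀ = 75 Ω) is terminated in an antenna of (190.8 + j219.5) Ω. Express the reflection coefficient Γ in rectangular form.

Γ = (Z_L − Z_0)/(Z_L + Z_0) = (115.8 + j219.5)/(265.8 + j219.5)

Γ ≈ 0.664 + j0.277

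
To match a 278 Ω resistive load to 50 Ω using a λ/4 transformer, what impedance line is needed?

Z_qwt ≈ 118 Ω

Z_qwt = √(Z_0·R_L) = √(50 × 278) = √13900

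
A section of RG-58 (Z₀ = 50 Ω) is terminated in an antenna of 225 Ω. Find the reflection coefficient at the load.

Γ = (Z_L − Z_0)/(Z_L + Z_0) = (225 − 50)/(225 + 50) = 175/275

Γ = 0.636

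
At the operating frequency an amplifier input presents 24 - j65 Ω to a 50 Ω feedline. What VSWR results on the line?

Γ = (Z_L − Z_0)/(Z_L + Z_0) = (-26 − j65)/(74 − j65)
|Γ| = 70/98.5 = 0.711
VSWR = (1 + |Γ|)/(1 − |Γ|) = 1.71/0.289

VSWR ≈ 5.92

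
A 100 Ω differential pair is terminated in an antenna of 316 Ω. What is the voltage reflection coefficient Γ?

Γ = 0.519

Γ = (Z_L − Z_0)/(Z_L + Z_0) = (316 − 100)/(316 + 100) = 216/416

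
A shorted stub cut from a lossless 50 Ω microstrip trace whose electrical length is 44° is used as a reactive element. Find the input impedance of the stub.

Z_in ≈ +j48.3 Ω

tan(βl) = 0.966
For a shorted stub, Z_in = jZ_0·tan(βl)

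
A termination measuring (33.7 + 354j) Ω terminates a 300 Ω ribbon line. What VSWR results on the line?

VSWR ≈ 21.4

Γ = (Z_L − Z_0)/(Z_L + Z_0) = (-266.3 + j354)/(333.7 + j354)
|Γ| = 443/486 = 0.911
VSWR = (1 + |Γ|)/(1 − |Γ|) = 1.91/0.0894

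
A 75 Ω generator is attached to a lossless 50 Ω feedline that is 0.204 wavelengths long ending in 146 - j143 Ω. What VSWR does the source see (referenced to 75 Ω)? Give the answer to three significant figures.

VSWR ≈ 8.78

βl = 2π × 0.204 = 73.4°
tan(βl) = 3.36
Z_in = Z_0·(Z_L + jZ_0·tanβl)/(Z_0 + jZ_L·tanβl) = 8.59 − j5.58 Ω
Γ_s = (Z_in − Z_s)/(Z_in + Z_s) = (-66.4 − j5.58)/(83.6 − j5.58), |Γ_s| = 0.795
VSWR = (1 + |Γ_s|)/(1 − |Γ_s|)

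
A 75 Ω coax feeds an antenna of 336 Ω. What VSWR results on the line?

VSWR ≈ 4.48

For a purely resistive load, VSWR = R_L/Z_0 or Z_0/R_L (whichever > 1) = 336/75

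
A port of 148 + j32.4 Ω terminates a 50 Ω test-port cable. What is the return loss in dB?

RL ≈ 5.77 dB

Γ = (98 + j32.4)/(198 + j32.4), |Γ| = 0.514
RL = −20·log₁₀|Γ| = −20·log₁₀(0.514)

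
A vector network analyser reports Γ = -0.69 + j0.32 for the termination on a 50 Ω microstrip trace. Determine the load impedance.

Z_L = Z_0·(1 + Γ)/(1 − Γ) = 50·(0.31 + j0.32)/(1.69 − j0.32)

Z_L ≈ 7.12 + j10.8 Ω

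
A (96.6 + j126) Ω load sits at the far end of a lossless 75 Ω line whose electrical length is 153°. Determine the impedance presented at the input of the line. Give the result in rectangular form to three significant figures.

tan(βl) = tan(153°) = -0.51
Z_in = Z_0·(Z_L + jZ_0·tanβl)/(Z_0 + jZ_L·tanβl)
     = 75·(96.6 + j87.8)/(139 − j49.2)

Z_in ≈ 31.4 + j58.4 Ω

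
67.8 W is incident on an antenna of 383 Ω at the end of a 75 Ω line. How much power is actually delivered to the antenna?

Γ = (383 − 75)/(383 + 75) = 0.672
|Γ|² = 0.452
P_refl = |Γ|²·P_inc = 30.7 W, P_del = (1 − |Γ|²)·P_inc = 37.1 W

P_delivered ≈ 37.1 W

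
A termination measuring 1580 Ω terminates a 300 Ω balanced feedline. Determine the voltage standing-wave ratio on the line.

Γ = (1580 − 300)/(1580 + 300) = 0.681
VSWR = (1 + 0.681)/(1 − 0.681)

VSWR ≈ 5.27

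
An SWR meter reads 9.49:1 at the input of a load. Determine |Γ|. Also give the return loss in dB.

|Γ| = (S − 1)/(S + 1) = (9.49 − 1)/(9.49 + 1) = 8.49/10.5
RL = −20·log₁₀|Γ| = −20·log₁₀(0.809)

|Γ| ≈ 0.809; return loss ≈ 1.84 dB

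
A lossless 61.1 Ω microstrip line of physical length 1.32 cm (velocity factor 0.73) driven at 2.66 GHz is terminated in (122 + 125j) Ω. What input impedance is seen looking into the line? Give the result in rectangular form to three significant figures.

Z_in ≈ 28.5 − j58.8 Ω

λ = v/f = 0.73·c / 2.66 GHz = 0.0823 m
βl = 2π·l/λ = 2π × 0.16 = 57.7°
tan(βl) = tan(57.7°) = 1.58
Z_in = Z_0·(Z_L + jZ_0·tanβl)/(Z_0 + jZ_L·tanβl)
     = 61.1·(122 + j222)/(-137 + j193)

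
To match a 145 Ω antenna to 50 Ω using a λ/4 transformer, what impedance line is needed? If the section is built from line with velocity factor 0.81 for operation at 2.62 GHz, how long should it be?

Z_qwt = √(Z_0·R_L) = √(50 × 145) = √7250
λ = 0.81·c/f = 0.0927 m, so l = λ/4 = 0.0232 m

Z_qwt ≈ 85.1 Ω; length ≈ 2.32 cm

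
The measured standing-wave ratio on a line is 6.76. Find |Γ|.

|Γ| ≈ 0.742

|Γ| = (S − 1)/(S + 1) = (6.76 − 1)/(6.76 + 1) = 5.76/7.76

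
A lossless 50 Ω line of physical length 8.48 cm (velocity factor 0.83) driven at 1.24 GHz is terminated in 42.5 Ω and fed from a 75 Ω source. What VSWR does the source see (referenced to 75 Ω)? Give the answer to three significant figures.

λ = v/f = 0.83·c / 1.24 GHz = 0.201 m
βl = 2π·l/λ = 2π × 0.422 = 152°
tan(βl) = -0.531
Z_in = Z_0·(Z_L + jZ_0·tanβl)/(Z_0 + jZ_L·tanβl) = 45.3 − j6.12 Ω
Γ_s = (Z_in − Z_s)/(Z_in + Z_s) = (-29.7 − j6.12)/(120 − j6.12), |Γ_s| = 0.252
VSWR = (1 + |Γ_s|)/(1 − |Γ_s|)

VSWR ≈ 1.67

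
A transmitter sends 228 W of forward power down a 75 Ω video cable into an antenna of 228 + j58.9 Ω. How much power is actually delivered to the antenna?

|Γ| = |(153 + j58.9)/(303 + j58.9)| = 0.531
|Γ|² = 0.282
P_refl = |Γ|²·P_inc = 64.3 W, P_del = (1 − |Γ|²)·P_inc = 164 W

P_delivered ≈ 164 W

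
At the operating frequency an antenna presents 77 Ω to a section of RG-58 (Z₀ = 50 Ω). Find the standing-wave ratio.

Γ = (77 − 50)/(77 + 50) = 0.213
VSWR = (1 + 0.213)/(1 − 0.213)

VSWR ≈ 1.54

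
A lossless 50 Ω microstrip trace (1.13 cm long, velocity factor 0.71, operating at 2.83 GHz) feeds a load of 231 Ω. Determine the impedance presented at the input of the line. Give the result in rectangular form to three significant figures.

λ = v/f = 0.71·c / 2.83 GHz = 0.0753 m
βl = 2π·l/λ = 2π × 0.15 = 54°
tan(βl) = tan(54°) = 1.38
Z_in = Z_0·(Z_L + jZ_0·tanβl)/(Z_0 + jZ_L·tanβl)
     = 50·(231 + j68.9)/(50 + j319)

Z_in ≈ 16.1 − j33.7 Ω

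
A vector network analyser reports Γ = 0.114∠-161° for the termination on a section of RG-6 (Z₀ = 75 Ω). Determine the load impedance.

Z_L = Z_0·(1 + Γ)/(1 − Γ) = 75·(0.892 − j0.0371)/(1.11 + j0.0371)

Z_L ≈ 60.3 − j4.53 Ω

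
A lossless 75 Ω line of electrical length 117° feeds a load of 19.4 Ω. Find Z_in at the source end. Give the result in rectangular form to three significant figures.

tan(βl) = tan(117°) = -1.96
Z_in = Z_0·(Z_L + jZ_0·tanβl)/(Z_0 + jZ_L·tanβl)
     = 75·(19.4 − j147)/(75 − j38.1)

Z_in ≈ 74.8 − j109 Ω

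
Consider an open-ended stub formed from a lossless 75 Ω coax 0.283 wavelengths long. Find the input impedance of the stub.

βl = 2π × 0.283 = 102°
tan(βl) = -4.75
For an open-ended stub, Z_in = −jZ_0·cot(βl) = −jZ_0/tan(βl)

Z_in ≈ +j15.8 Ω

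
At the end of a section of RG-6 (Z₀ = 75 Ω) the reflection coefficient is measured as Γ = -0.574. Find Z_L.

Z_L = Z_0·(1 + Γ)/(1 − Γ) = 75·(0.426)/(1.57)

Z_L ≈ 20.3 Ω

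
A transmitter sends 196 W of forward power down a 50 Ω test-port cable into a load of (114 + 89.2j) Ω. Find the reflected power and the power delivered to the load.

|Γ| = |(64 + j89.2)/(164 + j89.2)| = 0.588
|Γ|² = 0.346
P_refl = |Γ|²·P_inc = 67.8 W, P_del = (1 − |Γ|²)·P_inc = 128 W

P_reflected ≈ 67.8 W; P_delivered ≈ 128 W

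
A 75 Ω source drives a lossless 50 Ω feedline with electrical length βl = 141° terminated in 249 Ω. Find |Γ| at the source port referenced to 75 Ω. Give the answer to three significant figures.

tan(βl) = -0.81
Z_in = Z_0·(Z_L + jZ_0·tanβl)/(Z_0 + jZ_L·tanβl) = 23.9 + j55.8 Ω
Γ_s = (Z_in − Z_s)/(Z_in + Z_s) = (-51.1 + j55.8)/(98.9 + j55.8), |Γ_s| = 0.667

|Γ| ≈ 0.667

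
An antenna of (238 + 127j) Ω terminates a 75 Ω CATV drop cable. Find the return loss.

Γ = (163 + j127)/(313 + j127), |Γ| = 0.612
RL = −20·log₁₀|Γ| = −20·log₁₀(0.612)

RL ≈ 4.27 dB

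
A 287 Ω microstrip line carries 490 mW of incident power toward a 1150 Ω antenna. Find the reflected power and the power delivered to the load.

Γ = (1150 − 287)/(1150 + 287) = 0.601
|Γ|² = 0.361
P_refl = |Γ|²·P_inc = 177 mW, P_del = (1 − |Γ|²)·P_inc = 313 mW

P_reflected ≈ 177 mW; P_delivered ≈ 313 mW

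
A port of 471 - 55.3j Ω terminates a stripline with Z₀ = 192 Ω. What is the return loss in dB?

Γ = (279 − j55.3)/(663 − j55.3), |Γ| = 0.428
RL = −20·log₁₀|Γ| = −20·log₁₀(0.428)

RL ≈ 7.38 dB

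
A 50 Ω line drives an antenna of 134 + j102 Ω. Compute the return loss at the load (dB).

Γ = (84 + j102)/(184 + j102), |Γ| = 0.628
RL = −20·log₁₀|Γ| = −20·log₁₀(0.628)

RL ≈ 4.04 dB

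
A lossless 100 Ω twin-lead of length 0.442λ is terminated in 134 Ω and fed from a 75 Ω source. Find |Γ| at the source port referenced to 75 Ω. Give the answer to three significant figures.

βl = 2π × 0.442 = 159°
tan(βl) = -0.381
Z_in = Z_0·(Z_L + jZ_0·tanβl)/(Z_0 + jZ_L·tanβl) = 122 + j24.1 Ω
Γ_s = (Z_in − Z_s)/(Z_in + Z_s) = (46.7 + j24.1)/(197 + j24.1), |Γ_s| = 0.265

|Γ| ≈ 0.265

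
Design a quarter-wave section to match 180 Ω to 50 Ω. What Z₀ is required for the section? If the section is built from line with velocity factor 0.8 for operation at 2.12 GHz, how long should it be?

Z_qwt ≈ 94.9 Ω; length ≈ 2.83 cm

Z_qwt = √(Z_0·R_L) = √(50 × 180) = √9000
λ = 0.8·c/f = 0.113 m, so l = λ/4 = 0.0283 m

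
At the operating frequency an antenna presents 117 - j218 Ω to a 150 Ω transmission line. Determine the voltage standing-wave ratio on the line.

VSWR ≈ 4.55

Γ = (Z_L − Z_0)/(Z_L + Z_0) = (-33 − j218)/(267 − j218)
|Γ| = 220/345 = 0.64
VSWR = (1 + |Γ|)/(1 − |Γ|) = 1.64/0.36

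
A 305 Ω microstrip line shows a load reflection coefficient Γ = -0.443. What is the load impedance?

Z_L ≈ 118 Ω

Z_L = Z_0·(1 + Γ)/(1 − Γ) = 305·(0.557)/(1.44)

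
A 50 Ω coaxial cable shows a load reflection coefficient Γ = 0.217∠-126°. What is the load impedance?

Z_L ≈ 36.6 − j13.5 Ω

Z_L = Z_0·(1 + Γ)/(1 − Γ) = 50·(0.872 − j0.176)/(1.13 + j0.176)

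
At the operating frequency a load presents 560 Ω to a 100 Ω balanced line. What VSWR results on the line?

For a purely resistive load, VSWR = R_L/Z_0 or Z_0/R_L (whichever > 1) = 560/100

VSWR ≈ 5.6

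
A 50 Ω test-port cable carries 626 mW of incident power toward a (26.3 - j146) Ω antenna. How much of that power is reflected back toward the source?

P_reflected ≈ 505 mW

|Γ| = |(-23.7 − j146)/(76.3 − j146)| = 0.898
|Γ|² = 0.806
P_refl = |Γ|²·P_inc = 505 mW, P_del = (1 − |Γ|²)·P_inc = 121 mW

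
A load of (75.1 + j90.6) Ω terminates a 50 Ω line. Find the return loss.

RL ≈ 4.31 dB

Γ = (25.1 + j90.6)/(125.1 + j90.6), |Γ| = 0.609
RL = −20·log₁₀|Γ| = −20·log₁₀(0.609)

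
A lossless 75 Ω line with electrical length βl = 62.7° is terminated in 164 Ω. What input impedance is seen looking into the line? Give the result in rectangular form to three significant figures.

Z_in ≈ 41.1 − j29 Ω

tan(βl) = tan(62.7°) = 1.94
Z_in = Z_0·(Z_L + jZ_0·tanβl)/(Z_0 + jZ_L·tanβl)
     = 75·(164 + j145)/(75 + j318)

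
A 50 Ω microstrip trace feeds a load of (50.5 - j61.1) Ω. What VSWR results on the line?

Γ = (Z_L − Z_0)/(Z_L + Z_0) = (0.5 − j61.1)/(100.5 − j61.1)
|Γ| = 61.1/118 = 0.52
VSWR = (1 + |Γ|)/(1 − |Γ|) = 1.52/0.48

VSWR ≈ 3.16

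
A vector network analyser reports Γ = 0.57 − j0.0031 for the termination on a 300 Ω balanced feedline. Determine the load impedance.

Z_L ≈ 1100 − j10.1 Ω

Z_L = Z_0·(1 + Γ)/(1 − Γ) = 300·(1.57 − j0.0031)/(0.43 + j0.0031)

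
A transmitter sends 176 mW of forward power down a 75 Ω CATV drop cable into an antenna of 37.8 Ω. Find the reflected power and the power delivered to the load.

Γ = (37.8 − 75)/(37.8 + 75) = -0.33
|Γ|² = 0.109
P_refl = |Γ|²·P_inc = 19.1 mW, P_del = (1 − |Γ|²)·P_inc = 157 mW

P_reflected ≈ 19.1 mW; P_delivered ≈ 157 mW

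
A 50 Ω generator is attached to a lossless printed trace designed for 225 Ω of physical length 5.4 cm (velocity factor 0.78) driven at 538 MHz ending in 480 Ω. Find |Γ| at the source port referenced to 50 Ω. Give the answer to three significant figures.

λ = v/f = 0.78·c / 538 MHz = 0.435 m
βl = 2π·l/λ = 2π × 0.124 = 44.7°
tan(βl) = 0.989
Z_in = Z_0·(Z_L + jZ_0·tanβl)/(Z_0 + jZ_L·tanβl) = 174 − j145 Ω
Γ_s = (Z_in − Z_s)/(Z_in + Z_s) = (124 − j145)/(224 − j145), |Γ_s| = 0.715

|Γ| ≈ 0.715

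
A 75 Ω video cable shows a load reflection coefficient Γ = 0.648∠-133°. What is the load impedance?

Z_L ≈ 18.9 − j30.9 Ω

Z_L = Z_0·(1 + Γ)/(1 − Γ) = 75·(0.558 − j0.474)/(1.44 + j0.474)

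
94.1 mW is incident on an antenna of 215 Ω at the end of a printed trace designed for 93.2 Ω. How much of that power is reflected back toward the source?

P_reflected ≈ 14.7 mW

Γ = (215 − 93.2)/(215 + 93.2) = 0.395
|Γ|² = 0.156
P_refl = |Γ|²·P_inc = 14.7 mW, P_del = (1 − |Γ|²)·P_inc = 79.4 mW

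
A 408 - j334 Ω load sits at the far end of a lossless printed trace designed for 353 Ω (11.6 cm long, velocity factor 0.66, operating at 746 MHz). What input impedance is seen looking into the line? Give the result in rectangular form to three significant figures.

Z_in ≈ 800 − j158 Ω

λ = v/f = 0.66·c / 746 MHz = 0.265 m
βl = 2π·l/λ = 2π × 0.437 = 157°
tan(βl) = tan(157°) = -0.418
Z_in = Z_0·(Z_L + jZ_0·tanβl)/(Z_0 + jZ_L·tanβl)
     = 353·(408 − j481)/(214 − j170)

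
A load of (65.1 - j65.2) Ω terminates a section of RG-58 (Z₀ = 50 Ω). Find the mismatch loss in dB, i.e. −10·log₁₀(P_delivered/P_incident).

mismatch loss ≈ 1.28 dB

Γ = (15.1 − j65.2)/(115.1 − j65.2), |Γ| = 0.506
|Γ|² = 0.256, so P_del/P_inc = 1 − |Γ|² = 0.744
ML = −10·log₁₀(1 − |Γ|²)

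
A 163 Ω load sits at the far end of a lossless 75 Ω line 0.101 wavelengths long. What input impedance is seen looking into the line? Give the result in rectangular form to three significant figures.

Z_in ≈ 70.6 − j57.7 Ω

βl = 2π × 0.101 = 36.4°
tan(βl) = tan(36.4°) = 0.736
Z_in = Z_0·(Z_L + jZ_0·tanβl)/(Z_0 + jZ_L·tanβl)
     = 75·(163 + j55.2)/(75 + j120)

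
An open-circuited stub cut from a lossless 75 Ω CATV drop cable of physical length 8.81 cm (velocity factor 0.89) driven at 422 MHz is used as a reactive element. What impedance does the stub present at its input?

λ = v/f = 0.89·c / 422 MHz = 0.633 m
βl = 2π·l/λ = 2π × 0.139 = 50.1°
tan(βl) = 1.2
For an open-circuited stub, Z_in = −jZ_0·cot(βl) = −jZ_0/tan(βl)

Z_in ≈ −j62.6 Ω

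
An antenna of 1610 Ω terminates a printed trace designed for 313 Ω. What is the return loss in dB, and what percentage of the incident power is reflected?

Γ = (1610 − 313)/(1610 + 313) = 0.674
RL = −20·log₁₀(0.674) = 3.42 dB
P_refl/P_inc = |Γ|² = 0.455

RL ≈ 3.42 dB; 45.5% of incident power reflected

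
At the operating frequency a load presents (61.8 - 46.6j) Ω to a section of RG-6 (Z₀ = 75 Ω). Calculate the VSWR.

VSWR ≈ 2.01

Γ = (Z_L − Z_0)/(Z_L + Z_0) = (-13.2 − j46.6)/(136.8 − j46.6)
|Γ| = 48.4/145 = 0.335
VSWR = (1 + |Γ|)/(1 − |Γ|) = 1.34/0.665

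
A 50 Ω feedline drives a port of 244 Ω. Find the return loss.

RL ≈ 3.61 dB

Γ = (244 − 50)/(244 + 50) = 0.66
RL = −20·log₁₀|Γ| = −20·log₁₀(0.66)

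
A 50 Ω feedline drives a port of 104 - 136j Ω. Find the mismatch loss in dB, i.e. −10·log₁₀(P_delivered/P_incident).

mismatch loss ≈ 3.07 dB

Γ = (54 − j136)/(154 − j136), |Γ| = 0.712
|Γ|² = 0.507, so P_del/P_inc = 1 − |Γ|² = 0.493
ML = −10·log₁₀(1 − |Γ|²)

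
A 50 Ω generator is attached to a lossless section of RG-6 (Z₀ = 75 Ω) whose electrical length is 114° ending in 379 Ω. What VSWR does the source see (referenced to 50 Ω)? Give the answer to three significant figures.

tan(βl) = -2.25
Z_in = Z_0·(Z_L + jZ_0·tanβl)/(Z_0 + jZ_L·tanβl) = 17.6 + j31.8 Ω
Γ_s = (Z_in − Z_s)/(Z_in + Z_s) = (-32.4 + j31.8)/(67.6 + j31.8), |Γ_s| = 0.607
VSWR = (1 + |Γ_s|)/(1 − |Γ_s|)

VSWR ≈ 4.09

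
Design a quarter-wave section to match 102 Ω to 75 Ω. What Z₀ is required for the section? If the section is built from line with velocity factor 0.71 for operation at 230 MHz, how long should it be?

Z_qwt = √(Z_0·R_L) = √(75 × 102) = √7650
λ = 0.71·c/f = 0.926 m, so l = λ/4 = 0.232 m

Z_qwt ≈ 87.5 Ω; length ≈ 23.2 cm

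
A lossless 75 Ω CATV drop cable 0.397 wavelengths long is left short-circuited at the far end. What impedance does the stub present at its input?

Z_in ≈ −j56.7 Ω

βl = 2π × 0.397 = 143°
tan(βl) = -0.756
For a short-circuited stub, Z_in = jZ_0·tan(βl)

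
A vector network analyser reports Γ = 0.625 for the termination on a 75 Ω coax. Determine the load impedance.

Z_L = Z_0·(1 + Γ)/(1 − Γ) = 75·(1.62)/(0.375)

Z_L ≈ 325 Ω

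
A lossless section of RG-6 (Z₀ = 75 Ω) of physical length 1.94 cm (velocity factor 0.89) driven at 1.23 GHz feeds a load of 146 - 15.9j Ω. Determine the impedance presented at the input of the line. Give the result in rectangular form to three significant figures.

λ = v/f = 0.89·c / 1.23 GHz = 0.217 m
βl = 2π·l/λ = 2π × 0.0894 = 32.2°
tan(βl) = tan(32.2°) = 0.629
Z_in = Z_0·(Z_L + jZ_0·tanβl)/(Z_0 + jZ_L·tanβl)
     = 75·(146 + j31.3)/(85 + j91.8)

Z_in ≈ 73.2 − j51.5 Ω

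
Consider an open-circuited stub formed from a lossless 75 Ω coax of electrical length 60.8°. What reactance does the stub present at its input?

tan(βl) = 1.79
For an open-circuited stub, Z_in = −jZ_0·cot(βl) = −jZ_0/tan(βl)

X_in ≈ -41.9 Ω (capacitive)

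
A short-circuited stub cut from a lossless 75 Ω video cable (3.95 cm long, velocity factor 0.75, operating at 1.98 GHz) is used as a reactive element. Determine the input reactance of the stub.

λ = v/f = 0.75·c / 1.98 GHz = 0.114 m
βl = 2π·l/λ = 2π × 0.348 = 125°
tan(βl) = -1.42
For a short-circuited stub, Z_in = jZ_0·tan(βl)

X_in ≈ -107 Ω (capacitive)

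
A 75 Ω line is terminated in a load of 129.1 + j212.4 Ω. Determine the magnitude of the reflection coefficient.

Γ = (Z_L − Z_0)/(Z_L + Z_0) = (54.1 + j212.4)/(204.1 + j212.4)
|Γ| = 219/295

|Γ| ≈ 0.744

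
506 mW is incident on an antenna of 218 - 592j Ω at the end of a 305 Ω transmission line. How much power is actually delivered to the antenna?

P_delivered ≈ 216 mW

|Γ| = |(-87 − j592)/(523 − j592)| = 0.757
|Γ|² = 0.574
P_refl = |Γ|²·P_inc = 290 mW, P_del = (1 − |Γ|²)·P_inc = 216 mW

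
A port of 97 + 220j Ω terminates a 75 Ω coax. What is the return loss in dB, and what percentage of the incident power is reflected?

Γ = (22 + j220)/(172 + j220), |Γ| = 0.792
RL = −20·log₁₀(0.792) = 2.03 dB
P_refl/P_inc = |Γ|² = 0.627

RL ≈ 2.03 dB; 62.7% of incident power reflected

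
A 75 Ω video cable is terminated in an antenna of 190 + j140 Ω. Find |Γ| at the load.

|Γ| ≈ 0.605

Γ = (Z_L − Z_0)/(Z_L + Z_0) = (115 + j140)/(265 + j140)
|Γ| = 181/300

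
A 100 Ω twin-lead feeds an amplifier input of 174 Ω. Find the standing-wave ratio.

VSWR ≈ 1.74

Γ = (174 − 100)/(174 + 100) = 0.27
VSWR = (1 + 0.27)/(1 − 0.27)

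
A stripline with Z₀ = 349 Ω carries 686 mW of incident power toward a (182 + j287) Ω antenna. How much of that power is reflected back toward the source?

P_reflected ≈ 208 mW

|Γ| = |(-167 + j287)/(531 + j287)| = 0.55
|Γ|² = 0.303
P_refl = |Γ|²·P_inc = 208 mW, P_del = (1 − |Γ|²)·P_inc = 478 mW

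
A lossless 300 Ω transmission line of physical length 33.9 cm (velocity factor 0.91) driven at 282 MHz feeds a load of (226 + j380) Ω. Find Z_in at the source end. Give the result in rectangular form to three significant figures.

λ = v/f = 0.91·c / 282 MHz = 0.968 m
βl = 2π·l/λ = 2π × 0.35 = 126°
tan(βl) = tan(126°) = -1.37
Z_in = Z_0·(Z_L + jZ_0·tanβl)/(Z_0 + jZ_L·tanβl)
     = 300·(226 − j32)/(822 − j310)

Z_in ≈ 76.1 + j17.1 Ω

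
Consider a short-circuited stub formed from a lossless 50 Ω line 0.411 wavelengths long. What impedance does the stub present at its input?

βl = 2π × 0.411 = 148°
tan(βl) = -0.626
For a short-circuited stub, Z_in = jZ_0·tan(βl)

Z_in ≈ −j31.3 Ω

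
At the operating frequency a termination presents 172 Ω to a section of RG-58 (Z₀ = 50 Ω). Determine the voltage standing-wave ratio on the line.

For a purely resistive load, VSWR = R_L/Z_0 or Z_0/R_L (whichever > 1) = 172/50

VSWR ≈ 3.44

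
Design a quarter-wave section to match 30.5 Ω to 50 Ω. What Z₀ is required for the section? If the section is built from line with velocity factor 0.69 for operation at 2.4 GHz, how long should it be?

Z_qwt ≈ 39.1 Ω; length ≈ 2.16 cm

Z_qwt = √(Z_0·R_L) = √(50 × 30.5) = √1525
λ = 0.69·c/f = 0.0862 m, so l = λ/4 = 0.0216 m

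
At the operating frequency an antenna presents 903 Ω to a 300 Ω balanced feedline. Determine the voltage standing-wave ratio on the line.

Γ = (903 − 300)/(903 + 300) = 0.501
VSWR = (1 + 0.501)/(1 − 0.501)

VSWR ≈ 3.01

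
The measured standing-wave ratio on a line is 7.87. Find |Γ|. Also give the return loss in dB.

|Γ| = (S − 1)/(S + 1) = (7.87 − 1)/(7.87 + 1) = 6.87/8.87
RL = −20·log₁₀|Γ| = −20·log₁₀(0.775)

|Γ| ≈ 0.775; return loss ≈ 2.22 dB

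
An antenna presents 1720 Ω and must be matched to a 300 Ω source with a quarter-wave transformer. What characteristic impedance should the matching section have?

Z_qwt ≈ 718 Ω

Z_qwt = √(Z_0·R_L) = √(300 × 1720) = √516000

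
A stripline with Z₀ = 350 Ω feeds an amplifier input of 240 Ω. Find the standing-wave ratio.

VSWR ≈ 1.46

For a purely resistive load, VSWR = R_L/Z_0 or Z_0/R_L (whichever > 1) = 350/240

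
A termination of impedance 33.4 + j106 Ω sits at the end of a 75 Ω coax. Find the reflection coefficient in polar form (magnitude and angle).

Γ ≈ 0.751 ∠ 67.1°

Γ = (Z_L − Z_0)/(Z_L + Z_0) = (-41.6 + j106)/(108.4 + j106)
|Γ| = 114/152 = 0.751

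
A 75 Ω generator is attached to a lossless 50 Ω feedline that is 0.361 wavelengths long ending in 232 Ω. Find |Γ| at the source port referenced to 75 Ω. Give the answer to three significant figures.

βl = 2π × 0.361 = 130°
tan(βl) = -1.19
Z_in = Z_0·(Z_L + jZ_0·tanβl)/(Z_0 + jZ_L·tanβl) = 17.8 + j38.7 Ω
Γ_s = (Z_in − Z_s)/(Z_in + Z_s) = (-57.2 + j38.7)/(92.8 + j38.7), |Γ_s| = 0.687

|Γ| ≈ 0.687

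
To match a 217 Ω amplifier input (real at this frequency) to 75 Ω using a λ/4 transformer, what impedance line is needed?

Z_qwt = √(Z_0·R_L) = √(75 × 217) = √16280

Z_qwt ≈ 128 Ω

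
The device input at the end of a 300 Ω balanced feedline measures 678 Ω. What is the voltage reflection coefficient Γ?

Γ = 0.387

Γ = (Z_L − Z_0)/(Z_L + Z_0) = (678 − 300)/(678 + 300) = 378/978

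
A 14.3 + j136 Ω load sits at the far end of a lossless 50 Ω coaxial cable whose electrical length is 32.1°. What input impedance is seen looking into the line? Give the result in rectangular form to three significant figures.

tan(βl) = tan(32.1°) = 0.627
Z_in = Z_0·(Z_L + jZ_0·tanβl)/(Z_0 + jZ_L·tanβl)
     = 50·(14.3 + j167)/(-35.3 + j8.97)

Z_in ≈ 37.5 − j227 Ω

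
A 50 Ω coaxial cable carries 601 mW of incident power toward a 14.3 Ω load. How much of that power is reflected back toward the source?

Γ = (14.3 − 50)/(14.3 + 50) = -0.555
|Γ|² = 0.308
P_refl = |Γ|²·P_inc = 185 mW, P_del = (1 − |Γ|²)·P_inc = 416 mW

P_reflected ≈ 185 mW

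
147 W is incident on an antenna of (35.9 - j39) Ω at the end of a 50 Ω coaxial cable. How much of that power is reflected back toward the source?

P_reflected ≈ 28.4 W

|Γ| = |(-14.1 − j39)/(85.9 − j39)| = 0.44
|Γ|² = 0.193
P_refl = |Γ|²·P_inc = 28.4 W, P_del = (1 − |Γ|²)·P_inc = 119 W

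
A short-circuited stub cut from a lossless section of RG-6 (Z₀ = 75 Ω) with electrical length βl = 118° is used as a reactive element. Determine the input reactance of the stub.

tan(βl) = -1.88
For a short-circuited stub, Z_in = jZ_0·tan(βl)

X_in ≈ -141 Ω (capacitive)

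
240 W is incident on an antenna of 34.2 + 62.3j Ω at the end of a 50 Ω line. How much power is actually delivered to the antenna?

P_delivered ≈ 150 W

|Γ| = |(-15.8 + j62.3)/(84.2 + j62.3)| = 0.614
|Γ|² = 0.377
P_refl = |Γ|²·P_inc = 90.4 W, P_del = (1 − |Γ|²)·P_inc = 150 W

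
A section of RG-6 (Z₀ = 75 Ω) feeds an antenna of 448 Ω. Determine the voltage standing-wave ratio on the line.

Γ = (448 − 75)/(448 + 75) = 0.713
VSWR = (1 + 0.713)/(1 − 0.713)

VSWR ≈ 5.97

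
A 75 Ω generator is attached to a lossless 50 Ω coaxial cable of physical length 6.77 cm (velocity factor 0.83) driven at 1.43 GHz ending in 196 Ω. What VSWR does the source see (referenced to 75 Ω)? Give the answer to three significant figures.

VSWR ≈ 4.01

λ = v/f = 0.83·c / 1.43 GHz = 0.174 m
βl = 2π·l/λ = 2π × 0.389 = 140°
tan(βl) = -0.84
Z_in = Z_0·(Z_L + jZ_0·tanβl)/(Z_0 + jZ_L·tanβl) = 28.2 + j50.9 Ω
Γ_s = (Z_in − Z_s)/(Z_in + Z_s) = (-46.8 + j50.9)/(103 + j50.9), |Γ_s| = 0.601
VSWR = (1 + |Γ_s|)/(1 − |Γ_s|)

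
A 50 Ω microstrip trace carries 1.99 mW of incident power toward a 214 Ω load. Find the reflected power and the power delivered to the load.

P_reflected ≈ 0.768 mW; P_delivered ≈ 1.22 mW

Γ = (214 − 50)/(214 + 50) = 0.621
|Γ|² = 0.386
P_refl = |Γ|²·P_inc = 0.768 mW, P_del = (1 − |Γ|²)·P_inc = 1.22 mW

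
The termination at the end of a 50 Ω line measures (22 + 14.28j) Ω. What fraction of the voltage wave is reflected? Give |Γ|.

|Γ| ≈ 0.428

Γ = (Z_L − Z_0)/(Z_L + Z_0) = (-28 + j14.28)/(72 + j14.28)
|Γ| = 31.4/73.4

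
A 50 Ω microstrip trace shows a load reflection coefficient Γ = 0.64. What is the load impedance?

Z_L = Z_0·(1 + Γ)/(1 − Γ) = 50·(1.64)/(0.36)

Z_L ≈ 228 Ω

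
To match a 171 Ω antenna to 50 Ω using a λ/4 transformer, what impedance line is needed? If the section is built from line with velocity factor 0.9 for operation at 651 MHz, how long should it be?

Z_qwt ≈ 92.5 Ω; length ≈ 10.4 cm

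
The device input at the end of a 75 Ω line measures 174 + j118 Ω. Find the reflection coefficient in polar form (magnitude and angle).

Γ ≈ 0.559 ∠ 24.6°

Γ = (Z_L − Z_0)/(Z_L + Z_0) = (99 + j118)/(249 + j118)
|Γ| = 154/276 = 0.559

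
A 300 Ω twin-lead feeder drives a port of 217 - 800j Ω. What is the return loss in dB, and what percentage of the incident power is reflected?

Γ = (-83 − j800)/(517 − j800), |Γ| = 0.844
RL = −20·log₁₀(0.844) = 1.47 dB
P_refl/P_inc = |Γ|² = 0.713

RL ≈ 1.47 dB; 71.3% of incident power reflected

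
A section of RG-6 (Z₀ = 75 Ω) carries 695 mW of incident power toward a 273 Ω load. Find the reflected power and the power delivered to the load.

Γ = (273 − 75)/(273 + 75) = 0.569
|Γ|² = 0.324
P_refl = |Γ|²·P_inc = 225 mW, P_del = (1 − |Γ|²)·P_inc = 470 mW

P_reflected ≈ 225 mW; P_delivered ≈ 470 mW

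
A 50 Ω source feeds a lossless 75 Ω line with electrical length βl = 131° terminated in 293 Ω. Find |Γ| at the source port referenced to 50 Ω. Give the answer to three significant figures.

|Γ| ≈ 0.604

tan(βl) = -1.15
Z_in = Z_0·(Z_L + jZ_0·tanβl)/(Z_0 + jZ_L·tanβl) = 32.1 + j58.1 Ω
Γ_s = (Z_in − Z_s)/(Z_in + Z_s) = (-17.9 + j58.1)/(82.1 + j58.1), |Γ_s| = 0.604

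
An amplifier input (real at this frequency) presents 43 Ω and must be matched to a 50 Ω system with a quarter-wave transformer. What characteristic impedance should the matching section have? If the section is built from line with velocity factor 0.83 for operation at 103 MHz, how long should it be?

Z_qwt ≈ 46.4 Ω; length ≈ 60.4 cm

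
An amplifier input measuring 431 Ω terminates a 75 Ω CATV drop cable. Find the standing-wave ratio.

Γ = (431 − 75)/(431 + 75) = 0.704
VSWR = (1 + 0.704)/(1 − 0.704)

VSWR ≈ 5.75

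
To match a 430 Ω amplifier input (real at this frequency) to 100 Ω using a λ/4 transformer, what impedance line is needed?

Z_qwt = √(Z_0·R_L) = √(100 × 430) = √43000

Z_qwt ≈ 207 Ω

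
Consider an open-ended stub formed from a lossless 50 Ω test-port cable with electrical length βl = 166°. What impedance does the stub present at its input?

tan(βl) = -0.249
For an open-ended stub, Z_in = −jZ_0·cot(βl) = −jZ_0/tan(βl)

Z_in ≈ +j201 Ω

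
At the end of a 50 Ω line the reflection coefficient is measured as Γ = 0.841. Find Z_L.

Z_L ≈ 579 Ω

Z_L = Z_0·(1 + Γ)/(1 − Γ) = 50·(1.84)/(0.159)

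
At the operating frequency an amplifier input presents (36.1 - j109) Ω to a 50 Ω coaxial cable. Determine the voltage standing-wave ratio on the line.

Γ = (Z_L − Z_0)/(Z_L + Z_0) = (-13.9 − j109)/(86.1 − j109)
|Γ| = 110/139 = 0.791
VSWR = (1 + |Γ|)/(1 − |Γ|) = 1.79/0.209

VSWR ≈ 8.57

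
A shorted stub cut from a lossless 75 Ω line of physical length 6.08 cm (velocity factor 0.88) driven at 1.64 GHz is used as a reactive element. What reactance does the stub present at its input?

X_in ≈ -72.5 Ω (capacitive)

λ = v/f = 0.88·c / 1.64 GHz = 0.161 m
βl = 2π·l/λ = 2π × 0.378 = 136°
tan(βl) = -0.967
For a shorted stub, Z_in = jZ_0·tan(βl)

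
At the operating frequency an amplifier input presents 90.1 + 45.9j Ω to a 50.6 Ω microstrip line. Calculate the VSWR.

Γ = (Z_L − Z_0)/(Z_L + Z_0) = (39.5 + j45.9)/(140.7 + j45.9)
|Γ| = 60.6/148 = 0.409
VSWR = (1 + |Γ|)/(1 − |Γ|) = 1.41/0.591

VSWR ≈ 2.39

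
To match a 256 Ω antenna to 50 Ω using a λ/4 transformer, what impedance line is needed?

Z_qwt = √(Z_0·R_L) = √(50 × 256) = √12800

Z_qwt ≈ 113 Ω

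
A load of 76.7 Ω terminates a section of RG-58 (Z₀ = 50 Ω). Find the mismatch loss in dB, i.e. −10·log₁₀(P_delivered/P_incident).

Γ = (76.7 − 50)/(76.7 + 50) = 0.211
|Γ|² = 0.0444, so P_del/P_inc = 1 − |Γ|² = 0.956
ML = −10·log₁₀(1 − |Γ|²)

mismatch loss ≈ 0.197 dB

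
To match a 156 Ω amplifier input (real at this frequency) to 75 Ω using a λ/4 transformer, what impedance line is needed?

Z_qwt ≈ 108 Ω

Z_qwt = √(Z_0·R_L) = √(75 × 156) = √11700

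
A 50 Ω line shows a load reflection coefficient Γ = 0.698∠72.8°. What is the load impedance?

Z_L = Z_0·(1 + Γ)/(1 − Γ) = 50·(1.21 + j0.667)/(0.794 − j0.667)

Z_L ≈ 23.9 + j62.1 Ω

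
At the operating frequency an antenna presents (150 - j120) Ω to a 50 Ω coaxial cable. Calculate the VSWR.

VSWR ≈ 5.06

Γ = (Z_L − Z_0)/(Z_L + Z_0) = (100 − j120)/(200 − j120)
|Γ| = 156/233 = 0.67
VSWR = (1 + |Γ|)/(1 − |Γ|) = 1.67/0.33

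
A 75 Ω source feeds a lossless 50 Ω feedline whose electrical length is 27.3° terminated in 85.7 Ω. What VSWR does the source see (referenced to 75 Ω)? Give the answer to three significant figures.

VSWR ≈ 1.59

tan(βl) = 0.516
Z_in = Z_0·(Z_L + jZ_0·tanβl)/(Z_0 + jZ_L·tanβl) = 60.9 − j28.1 Ω
Γ_s = (Z_in − Z_s)/(Z_in + Z_s) = (-14.1 − j28.1)/(136 − j28.1), |Γ_s| = 0.226
VSWR = (1 + |Γ_s|)/(1 − |Γ_s|)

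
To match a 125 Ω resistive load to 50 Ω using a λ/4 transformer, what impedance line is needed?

Z_qwt ≈ 79.1 Ω

Z_qwt = √(Z_0·R_L) = √(50 × 125) = √6250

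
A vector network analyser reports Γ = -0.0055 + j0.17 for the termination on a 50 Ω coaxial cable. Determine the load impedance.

Z_L ≈ 46.7 + j16.3 Ω

Z_L = Z_0·(1 + Γ)/(1 − Γ) = 50·(0.995 + j0.17)/(1.01 − j0.17)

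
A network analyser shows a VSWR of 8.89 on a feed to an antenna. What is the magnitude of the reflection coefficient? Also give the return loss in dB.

|Γ| = (S − 1)/(S + 1) = (8.89 − 1)/(8.89 + 1) = 7.89/9.89
RL = −20·log₁₀|Γ| = −20·log₁₀(0.798)

|Γ| ≈ 0.798; return loss ≈ 1.96 dB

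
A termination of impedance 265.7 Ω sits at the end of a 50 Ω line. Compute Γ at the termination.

Γ = 0.683

Γ = (Z_L − Z_0)/(Z_L + Z_0) = (265.7 − 50)/(265.7 + 50) = 215.7/315.7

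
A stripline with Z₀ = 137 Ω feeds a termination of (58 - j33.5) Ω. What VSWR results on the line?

VSWR ≈ 2.53

Γ = (Z_L − Z_0)/(Z_L + Z_0) = (-79 − j33.5)/(195 − j33.5)
|Γ| = 85.8/198 = 0.434
VSWR = (1 + |Γ|)/(1 − |Γ|) = 1.43/0.566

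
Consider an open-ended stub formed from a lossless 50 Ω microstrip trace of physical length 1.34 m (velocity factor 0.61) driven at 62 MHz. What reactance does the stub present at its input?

λ = v/f = 0.61·c / 62 MHz = 2.95 m
βl = 2π·l/λ = 2π × 0.454 = 163°
tan(βl) = -0.297
For an open-ended stub, Z_in = −jZ_0·cot(βl) = −jZ_0/tan(βl)

X_in ≈ 168 Ω (inductive)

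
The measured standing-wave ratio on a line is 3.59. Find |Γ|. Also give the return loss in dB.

|Γ| = (S − 1)/(S + 1) = (3.59 − 1)/(3.59 + 1) = 2.59/4.59
RL = −20·log₁₀|Γ| = −20·log₁₀(0.564)

|Γ| ≈ 0.564; return loss ≈ 4.97 dB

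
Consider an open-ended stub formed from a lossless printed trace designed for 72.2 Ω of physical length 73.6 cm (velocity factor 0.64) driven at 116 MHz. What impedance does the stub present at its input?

Z_in ≈ +j199 Ω

λ = v/f = 0.64·c / 116 MHz = 1.66 m
βl = 2π·l/λ = 2π × 0.445 = 160°
tan(βl) = -0.362
For an open-ended stub, Z_in = −jZ_0·cot(βl) = −jZ_0/tan(βl)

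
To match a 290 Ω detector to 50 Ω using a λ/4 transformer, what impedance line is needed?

Z_qwt ≈ 120 Ω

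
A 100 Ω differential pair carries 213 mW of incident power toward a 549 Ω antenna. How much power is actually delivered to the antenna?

P_delivered ≈ 111 mW

Γ = (549 − 100)/(549 + 100) = 0.692
|Γ|² = 0.479
P_refl = |Γ|²·P_inc = 102 mW, P_del = (1 − |Γ|²)·P_inc = 111 mW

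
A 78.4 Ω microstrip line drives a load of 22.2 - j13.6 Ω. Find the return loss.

RL ≈ 4.89 dB

Γ = (-56.2 − j13.6)/(100.6 − j13.6), |Γ| = 0.57
RL = −20·log₁₀|Γ| = −20·log₁₀(0.57)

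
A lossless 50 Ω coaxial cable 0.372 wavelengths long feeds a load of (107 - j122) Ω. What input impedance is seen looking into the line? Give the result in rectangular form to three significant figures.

βl = 2π × 0.372 = 134°
tan(βl) = tan(134°) = -1.04
Z_in = Z_0·(Z_L + jZ_0·tanβl)/(Z_0 + jZ_L·tanβl)
     = 50·(107 − j174)/(-76.7 − j111)

Z_in ≈ 30.5 + j69.2 Ω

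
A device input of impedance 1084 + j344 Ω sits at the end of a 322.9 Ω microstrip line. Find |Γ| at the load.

|Γ| ≈ 0.577

Γ = (Z_L − Z_0)/(Z_L + Z_0) = (761.1 + j344)/(1407 + j344)
|Γ| = 835/1450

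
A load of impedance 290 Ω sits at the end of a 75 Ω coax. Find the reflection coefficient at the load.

Γ = (Z_L − Z_0)/(Z_L + Z_0) = (290 − 75)/(290 + 75) = 215/365

Γ = 0.589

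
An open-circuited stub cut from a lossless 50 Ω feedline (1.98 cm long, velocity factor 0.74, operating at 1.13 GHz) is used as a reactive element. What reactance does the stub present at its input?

X_in ≈ -68.1 Ω (capacitive)

λ = v/f = 0.74·c / 1.13 GHz = 0.196 m
βl = 2π·l/λ = 2π × 0.101 = 36.3°
tan(βl) = 0.734
For an open-circuited stub, Z_in = −jZ_0·cot(βl) = −jZ_0/tan(βl)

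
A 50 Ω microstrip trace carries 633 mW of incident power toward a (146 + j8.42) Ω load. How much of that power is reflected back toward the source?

|Γ| = |(96 + j8.42)/(196 + j8.42)| = 0.491
|Γ|² = 0.241
P_refl = |Γ|²·P_inc = 153 mW, P_del = (1 − |Γ|²)·P_inc = 480 mW

P_reflected ≈ 153 mW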